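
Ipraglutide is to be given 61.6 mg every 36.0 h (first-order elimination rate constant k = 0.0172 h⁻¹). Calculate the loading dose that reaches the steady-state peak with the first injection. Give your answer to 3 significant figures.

133 mg

Accumulation ratio R = 1 / (1 − e^(−kτ)) = 1 / (1 − e^(−0.01720×36.0)) = 1 / (1 − 0.5384) = 2.166
Loading dose = maintenance dose × R = 61.6 × 2.166 ≈ 133 mg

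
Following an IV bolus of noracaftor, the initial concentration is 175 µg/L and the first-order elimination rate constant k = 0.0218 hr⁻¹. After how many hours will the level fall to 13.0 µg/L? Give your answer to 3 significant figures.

119 hours

C(t) = C₀ e^(−kt)  ⇒  t = ln(C₀/C) / k
t = ln(175/13.0) / 0.02180 = 2.600 / 0.02180 ≈ 119 hours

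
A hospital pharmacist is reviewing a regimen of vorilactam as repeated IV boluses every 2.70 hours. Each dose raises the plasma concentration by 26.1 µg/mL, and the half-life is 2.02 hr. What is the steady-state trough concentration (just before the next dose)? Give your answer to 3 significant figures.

k = ln 2 / 2.02 = 0.3431 hr⁻¹
Fraction remaining after one interval: e^(−kτ) = e^(−0.3431 × 2.70) = 0.3959
R = 1 / (1 − 0.3959) = 1.655
Css,max = 26.1 × 1.655 = 43.21 µg/mL
Css,min = Css,max × e^(−kτ) = 43.21 × 0.3959 ≈ 17.1 µg/mL

17.1 µg/mL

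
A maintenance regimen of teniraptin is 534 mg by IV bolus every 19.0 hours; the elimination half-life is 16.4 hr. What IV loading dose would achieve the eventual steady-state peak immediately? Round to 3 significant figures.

k = ln 2 / 16.4 = 0.04227 hr⁻¹
Accumulation ratio R = 1 / (1 − e^(−kτ)) = 1 / (1 − e^(−0.04227×19.0)) = 1 / (1 − 0.4480) = 1.811
Loading dose = maintenance dose × R = 534 × 1.811 ≈ 967 mg

967 mg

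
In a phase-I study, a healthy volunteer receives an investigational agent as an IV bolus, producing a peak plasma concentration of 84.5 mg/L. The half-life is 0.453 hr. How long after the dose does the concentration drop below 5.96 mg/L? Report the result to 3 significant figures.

k = ln 2 / 0.453 = 1.530 hr⁻¹
C(t) = C₀ e^(−kt)  ⇒  t = ln(C₀/C) / k
t = ln(84.5/5.96) / 1.530 = 2.652 / 1.530 ≈ 1.73 hours

1.73 hours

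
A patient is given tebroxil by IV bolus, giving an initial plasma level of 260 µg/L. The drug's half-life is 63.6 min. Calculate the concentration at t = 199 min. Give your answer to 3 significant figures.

29.7 µg/L

k = ln 2 / 63.6 = 0.01090 min⁻¹
C(t) = C₀ e^(−kt) = 260 × e^(−0.01090 × 199) = 260 × e^(−2.169) = 260 × 0.1143 ≈ 29.7 µg/L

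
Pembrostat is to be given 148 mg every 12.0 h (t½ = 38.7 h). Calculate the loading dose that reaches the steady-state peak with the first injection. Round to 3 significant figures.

765 mg

k = ln 2 / 38.7 = 0.01791 h⁻¹
Accumulation ratio R = 1 / (1 − e^(−kτ)) = 1 / (1 − e^(−0.01791×12.0)) = 1 / (1 − 0.8066) = 5.171
Loading dose = maintenance dose × R = 148 × 5.171 ≈ 765 mg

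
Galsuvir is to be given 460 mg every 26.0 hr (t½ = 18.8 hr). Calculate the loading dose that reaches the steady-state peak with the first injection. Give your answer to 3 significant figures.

746 mg

k = ln 2 / 18.8 = 0.03687 hr⁻¹
Accumulation ratio R = 1 / (1 − e^(−kτ)) = 1 / (1 − e^(−0.03687×26.0)) = 1 / (1 − 0.3834) = 1.622
Loading dose = maintenance dose × R = 460 × 1.622 ≈ 746 mg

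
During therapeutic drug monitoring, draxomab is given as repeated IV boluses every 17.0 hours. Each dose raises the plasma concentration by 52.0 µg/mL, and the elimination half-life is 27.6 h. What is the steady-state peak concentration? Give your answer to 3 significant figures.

150 µg/mL

k = ln 2 / 27.6 = 0.02511 h⁻¹
Fraction remaining after one interval: e^(−kτ) = e^(−0.02511 × 17.0) = 0.6525
R = 1 / (1 − 0.6525) = 2.878
Css,max = 52.0 × 2.878 ≈ 150 µg/mL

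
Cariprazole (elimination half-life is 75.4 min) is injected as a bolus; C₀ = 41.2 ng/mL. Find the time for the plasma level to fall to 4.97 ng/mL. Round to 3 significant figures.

230 minutes

k = ln 2 / 75.4 = 0.009193 min⁻¹
C(t) = C₀ e^(−kt)  ⇒  t = ln(C₀/C) / k
t = ln(41.2/4.97) / 0.009193 = 2.115 / 0.009193 ≈ 230 minutes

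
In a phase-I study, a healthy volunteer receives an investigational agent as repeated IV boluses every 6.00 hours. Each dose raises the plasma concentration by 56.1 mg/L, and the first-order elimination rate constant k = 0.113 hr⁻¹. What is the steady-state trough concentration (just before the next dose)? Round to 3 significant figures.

57.8 mg/L

Fraction remaining after one interval: e^(−kτ) = e^(−0.1130 × 6.00) = 0.5076
R = 1 / (1 − 0.5076) = 2.031
Css,max = 56.1 × 2.031 = 113.9 mg/L
Css,min = Css,max × e^(−kτ) = 113.9 × 0.5076 ≈ 57.8 mg/L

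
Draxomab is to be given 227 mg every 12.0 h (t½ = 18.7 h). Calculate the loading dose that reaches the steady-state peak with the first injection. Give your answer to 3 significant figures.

632 mg

k = ln 2 / 18.7 = 0.03707 h⁻¹
Accumulation ratio R = 1 / (1 − e^(−kτ)) = 1 / (1 − e^(−0.03707×12.0)) = 1 / (1 − 0.6410) = 2.785
Loading dose = maintenance dose × R = 227 × 2.785 ≈ 632 mg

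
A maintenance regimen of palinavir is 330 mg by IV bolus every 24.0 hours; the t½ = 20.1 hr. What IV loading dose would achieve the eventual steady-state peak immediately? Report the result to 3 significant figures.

k = ln 2 / 20.1 = 0.03448 hr⁻¹
Accumulation ratio R = 1 / (1 − e^(−kτ)) = 1 / (1 − e^(−0.03448×24.0)) = 1 / (1 − 0.4371) = 1.776
Loading dose = maintenance dose × R = 330 × 1.776 ≈ 586 mg

586 mg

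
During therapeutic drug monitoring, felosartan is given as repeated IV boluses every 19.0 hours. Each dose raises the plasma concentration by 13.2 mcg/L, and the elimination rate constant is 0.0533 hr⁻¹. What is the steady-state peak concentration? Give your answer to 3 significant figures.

20.7 mcg/L

Fraction remaining after one interval: e^(−kτ) = e^(−0.05330 × 19.0) = 0.3632
R = 1 / (1 − 0.3632) = 1.570
Css,max = 13.2 × 1.570 ≈ 20.7 mcg/L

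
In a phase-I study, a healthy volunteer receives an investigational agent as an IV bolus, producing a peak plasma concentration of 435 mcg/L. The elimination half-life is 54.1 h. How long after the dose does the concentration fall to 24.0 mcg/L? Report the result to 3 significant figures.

226 hours

k = ln 2 / 54.1 = 0.01281 h⁻¹
C(t) = C₀ e^(−kt)  ⇒  t = ln(C₀/C) / k
t = ln(435/24.0) / 0.01281 = 2.897 / 0.01281 ≈ 226 hours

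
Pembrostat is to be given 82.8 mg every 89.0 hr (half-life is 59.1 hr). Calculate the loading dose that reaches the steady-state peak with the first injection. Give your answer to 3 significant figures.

k = ln 2 / 59.1 = 0.01173 hr⁻¹
Accumulation ratio R = 1 / (1 − e^(−kτ)) = 1 / (1 − e^(−0.01173×89.0)) = 1 / (1 − 0.3521) = 1.543
Loading dose = maintenance dose × R = 82.8 × 1.543 ≈ 128 mg

128 mg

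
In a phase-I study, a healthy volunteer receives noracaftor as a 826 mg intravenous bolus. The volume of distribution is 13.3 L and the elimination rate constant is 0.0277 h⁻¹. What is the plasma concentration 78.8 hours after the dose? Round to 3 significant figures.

7.00 mg/L

C₀ = dose / V = 826 / 13.3 = 62.11 mg/L
C(t) = C₀ e^(−kt) = 62.11 × e^(−0.02770 × 78.8) = 62.11 × e^(−2.183) = 62.11 × 0.1127 ≈ 7.00 mg/L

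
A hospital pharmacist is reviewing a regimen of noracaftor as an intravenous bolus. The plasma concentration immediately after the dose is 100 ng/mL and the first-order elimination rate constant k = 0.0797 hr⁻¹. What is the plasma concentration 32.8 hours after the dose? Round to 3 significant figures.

7.32 ng/mL

C(t) = C₀ e^(−kt) = 100 × e^(−0.07970 × 32.8) = 100 × e^(−2.614) = 100 × 0.07323 ≈ 7.32 ng/mL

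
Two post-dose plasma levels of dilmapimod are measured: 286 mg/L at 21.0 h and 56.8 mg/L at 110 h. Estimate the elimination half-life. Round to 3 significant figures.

38.2 hours

k = ln(C₁/C₂) / (t₂ − t₁) = ln(286/56.8) / (110 − 21.0)
  = 1.616 / 89.00 = 0.01816 h⁻¹
t½ = ln 2 / k = ln 2 / 0.01816 ≈ 38.2 hours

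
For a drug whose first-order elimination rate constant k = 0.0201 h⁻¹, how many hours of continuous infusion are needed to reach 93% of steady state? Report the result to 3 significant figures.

132 hours

f = 1 − e^(−kt)  ⇒  t = −ln(1 − f) / k
t = −ln(1 − 0.93) / 0.02010 = 2.659 / 0.02010 ≈ 132 hours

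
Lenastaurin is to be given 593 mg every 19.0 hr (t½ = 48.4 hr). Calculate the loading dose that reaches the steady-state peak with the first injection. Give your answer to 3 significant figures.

2490 mg

k = ln 2 / 48.4 = 0.01432 hr⁻¹
Accumulation ratio R = 1 / (1 − e^(−kτ)) = 1 / (1 − e^(−0.01432×19.0)) = 1 / (1 − 0.7618) = 4.198
Loading dose = maintenance dose × R = 593 × 4.198 ≈ 2490 mg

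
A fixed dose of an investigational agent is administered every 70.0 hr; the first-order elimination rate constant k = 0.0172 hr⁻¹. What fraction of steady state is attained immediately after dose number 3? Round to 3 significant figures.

0.973

f_n = 1 − e^(−nkτ) = 1 − e^(−3 × 0.01720 × 70.0) = 1 − e^(−3.612) = 1 − 0.02700 ≈ 0.973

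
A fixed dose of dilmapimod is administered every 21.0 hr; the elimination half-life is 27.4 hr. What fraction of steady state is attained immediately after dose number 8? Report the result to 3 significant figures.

0.986

k = ln 2 / 27.4 = 0.02530 hr⁻¹
f_n = 1 − e^(−nkτ) = 1 − e^(−8 × 0.02530 × 21.0) = 1 − e^(−4.250) = 1 − 0.01426 ≈ 0.986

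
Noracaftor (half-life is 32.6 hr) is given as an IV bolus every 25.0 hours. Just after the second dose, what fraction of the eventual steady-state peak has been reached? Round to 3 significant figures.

0.655

k = ln 2 / 32.6 = 0.02126 hr⁻¹
f_n = 1 − e^(−nkτ) = 1 − e^(−2 × 0.02126 × 25.0) = 1 − e^(−1.063) = 1 − 0.3454 ≈ 0.655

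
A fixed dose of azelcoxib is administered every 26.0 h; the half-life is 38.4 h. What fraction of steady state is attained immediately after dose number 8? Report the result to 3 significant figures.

k = ln 2 / 38.4 = 0.01805 h⁻¹
f_n = 1 − e^(−nkτ) = 1 − e^(−8 × 0.01805 × 26.0) = 1 − e^(−3.755) = 1 − 0.02341 ≈ 0.977

0.977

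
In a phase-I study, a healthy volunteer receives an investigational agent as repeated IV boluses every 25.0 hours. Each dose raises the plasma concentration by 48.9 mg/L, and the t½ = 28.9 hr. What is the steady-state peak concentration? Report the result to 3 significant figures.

k = ln 2 / 28.9 = 0.02398 hr⁻¹
Fraction remaining after one interval: e^(−kτ) = e^(−0.02398 × 25.0) = 0.5490
R = 1 / (1 − 0.5490) = 2.217
Css,max = 48.9 × 2.217 ≈ 108 mg/L

108 mg/L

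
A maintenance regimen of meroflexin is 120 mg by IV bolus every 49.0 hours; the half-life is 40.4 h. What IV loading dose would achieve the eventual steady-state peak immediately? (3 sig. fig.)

k = ln 2 / 40.4 = 0.01716 h⁻¹
Accumulation ratio R = 1 / (1 − e^(−kτ)) = 1 / (1 − e^(−0.01716×49.0)) = 1 / (1 − 0.4314) = 1.759
Loading dose = maintenance dose × R = 120 × 1.759 ≈ 211 mg

211 mg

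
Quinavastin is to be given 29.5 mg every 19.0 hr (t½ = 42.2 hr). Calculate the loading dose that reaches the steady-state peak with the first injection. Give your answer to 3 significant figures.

k = ln 2 / 42.2 = 0.01643 hr⁻¹
Accumulation ratio R = 1 / (1 − e^(−kτ)) = 1 / (1 − e^(−0.01643×19.0)) = 1 / (1 − 0.7319) = 3.730
Loading dose = maintenance dose × R = 29.5 × 3.730 ≈ 110 mg

110 mg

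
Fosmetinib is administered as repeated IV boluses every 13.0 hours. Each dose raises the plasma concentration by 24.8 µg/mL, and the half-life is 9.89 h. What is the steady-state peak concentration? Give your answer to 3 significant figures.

41.5 µg/mL

k = ln 2 / 9.89 = 0.07009 h⁻¹
Fraction remaining after one interval: e^(−kτ) = e^(−0.07009 × 13.0) = 0.4021
R = 1 / (1 − 0.4021) = 1.672
Css,max = 24.8 × 1.672 ≈ 41.5 µg/mL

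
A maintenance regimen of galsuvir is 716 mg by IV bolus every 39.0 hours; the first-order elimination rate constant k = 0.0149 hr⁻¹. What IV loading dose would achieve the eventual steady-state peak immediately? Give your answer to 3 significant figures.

1620 mg

Accumulation ratio R = 1 / (1 − e^(−kτ)) = 1 / (1 − e^(−0.01490×39.0)) = 1 / (1 − 0.5593) = 2.269
Loading dose = maintenance dose × R = 716 × 2.269 ≈ 1620 mg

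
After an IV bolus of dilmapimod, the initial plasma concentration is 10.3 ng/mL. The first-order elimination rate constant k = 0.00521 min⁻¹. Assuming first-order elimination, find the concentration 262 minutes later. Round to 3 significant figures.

2.63 ng/mL

C(t) = C₀ e^(−kt) = 10.3 × e^(−0.005210 × 262) = 10.3 × e^(−1.365) = 10.3 × 0.2554 ≈ 2.63 ng/mL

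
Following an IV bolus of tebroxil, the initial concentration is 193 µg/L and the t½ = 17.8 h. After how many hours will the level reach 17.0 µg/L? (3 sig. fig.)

k = ln 2 / 17.8 = 0.03894 h⁻¹
C(t) = C₀ e^(−kt)  ⇒  t = ln(C₀/C) / k
t = ln(193/17.0) / 0.03894 = 2.429 / 0.03894 ≈ 62.4 hours

62.4 hours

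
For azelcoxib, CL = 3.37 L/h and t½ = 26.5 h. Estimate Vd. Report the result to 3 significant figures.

k = ln 2 / t½ = ln 2 / 26.5 = 0.02616 h⁻¹
V = CL / k = 3.37 / 0.02616 ≈ 129 L

129 L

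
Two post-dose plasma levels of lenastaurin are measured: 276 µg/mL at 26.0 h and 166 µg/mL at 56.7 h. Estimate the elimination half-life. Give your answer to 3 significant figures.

41.9 hours

k = ln(C₁/C₂) / (t₂ − t₁) = ln(276/166) / (56.7 − 26.0)
  = 0.5084 / 30.70 = 0.01656 h⁻¹
t½ = ln 2 / k = ln 2 / 0.01656 ≈ 41.9 hours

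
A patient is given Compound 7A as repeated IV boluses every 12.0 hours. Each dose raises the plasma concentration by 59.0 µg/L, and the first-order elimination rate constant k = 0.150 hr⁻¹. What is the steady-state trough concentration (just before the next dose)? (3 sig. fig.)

Fraction remaining after one interval: e^(−kτ) = e^(−0.1500 × 12.0) = 0.1653
R = 1 / (1 − 0.1653) = 1.198
Css,max = 59.0 × 1.198 = 70.68 µg/L
Css,min = Css,max × e^(−kτ) = 70.68 × 0.1653 ≈ 11.7 µg/L

11.7 µg/L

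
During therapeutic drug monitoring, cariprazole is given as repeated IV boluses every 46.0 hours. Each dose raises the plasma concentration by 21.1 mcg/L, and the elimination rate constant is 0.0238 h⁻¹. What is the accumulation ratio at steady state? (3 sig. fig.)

1.50

Fraction remaining after one interval: e^(−kτ) = e^(−0.02380 × 46.0) = 0.3346
R = 1 / (1 − 0.3346) = 1 / 0.6654 ≈ 1.50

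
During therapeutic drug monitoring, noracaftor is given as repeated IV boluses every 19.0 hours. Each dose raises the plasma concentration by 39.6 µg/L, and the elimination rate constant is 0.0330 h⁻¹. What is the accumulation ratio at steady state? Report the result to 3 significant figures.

2.15

Fraction remaining after one interval: e^(−kτ) = e^(−0.03300 × 19.0) = 0.5342
R = 1 / (1 − 0.5342) = 1 / 0.4658 ≈ 2.15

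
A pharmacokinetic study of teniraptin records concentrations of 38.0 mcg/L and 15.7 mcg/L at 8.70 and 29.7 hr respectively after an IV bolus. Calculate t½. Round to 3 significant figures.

k = ln(C₁/C₂) / (t₂ − t₁) = ln(38.0/15.7) / (29.7 − 8.70)
  = 0.8839 / 21.00 = 0.04209 hr⁻¹
t½ = ln 2 / k = ln 2 / 0.04209 ≈ 16.5 hours

16.5 hours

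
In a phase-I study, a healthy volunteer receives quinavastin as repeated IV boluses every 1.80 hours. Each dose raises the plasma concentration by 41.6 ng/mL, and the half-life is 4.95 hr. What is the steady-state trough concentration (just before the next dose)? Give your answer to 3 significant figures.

145 ng/mL

k = ln 2 / 4.95 = 0.1400 hr⁻¹
Fraction remaining after one interval: e^(−kτ) = e^(−0.1400 × 1.80) = 0.7772
R = 1 / (1 − 0.7772) = 4.488
Css,max = 41.6 × 4.488 = 186.7 ng/mL
Css,min = Css,max × e^(−kτ) = 186.7 × 0.7772 ≈ 145 ng/mL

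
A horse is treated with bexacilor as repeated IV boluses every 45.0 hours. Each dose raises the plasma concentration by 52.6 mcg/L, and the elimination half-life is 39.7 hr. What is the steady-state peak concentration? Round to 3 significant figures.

96.7 mcg/L

k = ln 2 / 39.7 = 0.01746 hr⁻¹
Fraction remaining after one interval: e^(−kτ) = e^(−0.01746 × 45.0) = 0.4558
R = 1 / (1 − 0.4558) = 1.838
Css,max = 52.6 × 1.838 ≈ 96.7 mcg/L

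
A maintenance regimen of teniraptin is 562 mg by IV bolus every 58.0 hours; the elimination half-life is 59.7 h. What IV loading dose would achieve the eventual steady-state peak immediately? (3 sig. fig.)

k = ln 2 / 59.7 = 0.01161 h⁻¹
Accumulation ratio R = 1 / (1 − e^(−kτ)) = 1 / (1 − e^(−0.01161×58.0)) = 1 / (1 − 0.5100) = 2.041
Loading dose = maintenance dose × R = 562 × 2.041 ≈ 1150 mg

1150 mg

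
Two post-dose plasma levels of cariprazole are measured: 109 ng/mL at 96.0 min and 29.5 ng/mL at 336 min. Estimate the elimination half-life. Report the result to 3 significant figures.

127 minutes

k = ln(C₁/C₂) / (t₂ − t₁) = ln(109/29.5) / (336 − 96.0)
  = 1.307 / 240.0 = 0.005446 min⁻¹
t½ = ln 2 / k = ln 2 / 0.005446 ≈ 127 minutes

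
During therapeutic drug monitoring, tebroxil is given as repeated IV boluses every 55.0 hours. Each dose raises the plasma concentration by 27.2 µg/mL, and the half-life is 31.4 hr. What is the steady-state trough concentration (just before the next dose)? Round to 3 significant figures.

k = ln 2 / 31.4 = 0.02207 hr⁻¹
Fraction remaining after one interval: e^(−kτ) = e^(−0.02207 × 55.0) = 0.2970
R = 1 / (1 − 0.2970) = 1.422
Css,max = 27.2 × 1.422 = 38.69 µg/mL
Css,min = Css,max × e^(−kτ) = 38.69 × 0.2970 ≈ 11.5 µg/mL

11.5 µg/mL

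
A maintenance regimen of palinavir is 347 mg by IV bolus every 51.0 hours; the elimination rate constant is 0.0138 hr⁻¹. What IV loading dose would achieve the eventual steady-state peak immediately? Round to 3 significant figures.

Accumulation ratio R = 1 / (1 − e^(−kτ)) = 1 / (1 − e^(−0.01380×51.0)) = 1 / (1 − 0.4947) = 1.979
Loading dose = maintenance dose × R = 347 × 1.979 ≈ 687 mg

687 mg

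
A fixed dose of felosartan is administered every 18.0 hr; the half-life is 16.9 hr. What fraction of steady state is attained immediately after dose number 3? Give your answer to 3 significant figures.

k = ln 2 / 16.9 = 0.04101 hr⁻¹
f_n = 1 − e^(−nkτ) = 1 − e^(−3 × 0.04101 × 18.0) = 1 − e^(−2.215) = 1 − 0.1092 ≈ 0.891

0.891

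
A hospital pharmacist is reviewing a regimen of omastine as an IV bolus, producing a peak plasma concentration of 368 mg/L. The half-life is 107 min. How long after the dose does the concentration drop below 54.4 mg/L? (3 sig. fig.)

k = ln 2 / 107 = 0.006478 min⁻¹
C(t) = C₀ e^(−kt)  ⇒  t = ln(C₀/C) / k
t = ln(368/54.4) / 0.006478 = 1.912 / 0.006478 ≈ 295 minutes

295 minutes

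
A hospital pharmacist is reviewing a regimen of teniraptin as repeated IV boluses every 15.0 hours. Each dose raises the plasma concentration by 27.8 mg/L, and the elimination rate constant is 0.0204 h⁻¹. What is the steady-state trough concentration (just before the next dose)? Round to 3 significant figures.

Fraction remaining after one interval: e^(−kτ) = e^(−0.02040 × 15.0) = 0.7364
R = 1 / (1 − 0.7364) = 3.793
Css,max = 27.8 × 3.793 = 105.5 mg/L
Css,min = Css,max × e^(−kτ) = 105.5 × 0.7364 ≈ 77.7 mg/L

77.7 mg/L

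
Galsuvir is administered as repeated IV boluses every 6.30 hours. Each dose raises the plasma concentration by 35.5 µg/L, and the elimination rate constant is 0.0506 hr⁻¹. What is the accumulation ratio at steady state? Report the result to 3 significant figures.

3.66

Fraction remaining after one interval: e^(−kτ) = e^(−0.05060 × 6.30) = 0.7270
R = 1 / (1 − 0.7270) = 1 / 0.2730 ≈ 3.66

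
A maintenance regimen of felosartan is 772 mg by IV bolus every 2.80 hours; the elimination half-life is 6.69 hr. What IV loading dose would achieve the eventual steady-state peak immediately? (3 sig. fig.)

3070 mg

k = ln 2 / 6.69 = 0.1036 hr⁻¹
Accumulation ratio R = 1 / (1 − e^(−kτ)) = 1 / (1 − e^(−0.1036×2.80)) = 1 / (1 − 0.7482) = 3.971
Loading dose = maintenance dose × R = 772 × 3.971 ≈ 3070 mg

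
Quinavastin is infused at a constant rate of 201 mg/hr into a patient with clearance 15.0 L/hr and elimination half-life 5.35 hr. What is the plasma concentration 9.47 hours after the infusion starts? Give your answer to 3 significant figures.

9.47 µg/mL

Css = rate / CL = 201 / 15.0 = 13.40 µg/mL
k = ln 2 / 5.35 = 0.1296 hr⁻¹
C(t) = Css (1 − e^(−kt)) = 13.40 × (1 − e^(−1.227)) = 13.40 × 0.7068 ≈ 9.47 µg/mL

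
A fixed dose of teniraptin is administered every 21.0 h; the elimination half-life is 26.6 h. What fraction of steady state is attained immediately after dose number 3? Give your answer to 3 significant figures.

0.806

k = ln 2 / 26.6 = 0.02606 h⁻¹
f_n = 1 − e^(−nkτ) = 1 − e^(−3 × 0.02606 × 21.0) = 1 − e^(−1.642) = 1 − 0.1937 ≈ 0.806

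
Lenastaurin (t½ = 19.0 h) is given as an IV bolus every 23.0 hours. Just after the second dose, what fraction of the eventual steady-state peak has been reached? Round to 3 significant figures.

k = ln 2 / 19.0 = 0.03648 h⁻¹
f_n = 1 − e^(−nkτ) = 1 − e^(−2 × 0.03648 × 23.0) = 1 − e^(−1.678) = 1 − 0.1867 ≈ 0.813

0.813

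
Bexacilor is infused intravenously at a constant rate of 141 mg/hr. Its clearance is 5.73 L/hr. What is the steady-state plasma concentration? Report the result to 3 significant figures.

Css = infusion rate / CL = 141 / 5.73 ≈ 24.6 µg/mL

24.6 µg/mL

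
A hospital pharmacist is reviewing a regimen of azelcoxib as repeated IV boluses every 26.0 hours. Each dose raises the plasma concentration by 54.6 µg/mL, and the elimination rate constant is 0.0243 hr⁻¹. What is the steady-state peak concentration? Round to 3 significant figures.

Fraction remaining after one interval: e^(−kτ) = e^(−0.02430 × 26.0) = 0.5316
R = 1 / (1 − 0.5316) = 2.135
Css,max = 54.6 × 2.135 ≈ 117 µg/mL

117 µg/mL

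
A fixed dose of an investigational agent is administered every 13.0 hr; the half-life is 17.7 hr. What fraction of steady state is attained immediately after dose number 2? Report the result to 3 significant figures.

0.639

k = ln 2 / 17.7 = 0.03916 hr⁻¹
f_n = 1 − e^(−nkτ) = 1 − e^(−2 × 0.03916 × 13.0) = 1 − e^(−1.018) = 1 − 0.3613 ≈ 0.639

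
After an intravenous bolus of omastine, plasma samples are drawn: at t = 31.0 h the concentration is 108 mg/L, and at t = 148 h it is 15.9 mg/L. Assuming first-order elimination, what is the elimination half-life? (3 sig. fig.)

42.3 hours

k = ln(C₁/C₂) / (t₂ − t₁) = ln(108/15.9) / (148 − 31.0)
  = 1.916 / 117.0 = 0.01637 h⁻¹
t½ = ln 2 / k = ln 2 / 0.01637 ≈ 42.3 hours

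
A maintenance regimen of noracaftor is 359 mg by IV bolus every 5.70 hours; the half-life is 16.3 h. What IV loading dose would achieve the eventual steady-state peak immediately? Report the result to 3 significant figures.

1670 mg

k = ln 2 / 16.3 = 0.04252 h⁻¹
Accumulation ratio R = 1 / (1 − e^(−kτ)) = 1 / (1 − e^(−0.04252×5.70)) = 1 / (1 − 0.7848) = 4.646
Loading dose = maintenance dose × R = 359 × 4.646 ≈ 1670 mg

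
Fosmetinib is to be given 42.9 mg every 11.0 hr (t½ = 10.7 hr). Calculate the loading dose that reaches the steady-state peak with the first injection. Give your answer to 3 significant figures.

84.2 mg

k = ln 2 / 10.7 = 0.06478 hr⁻¹
Accumulation ratio R = 1 / (1 − e^(−kτ)) = 1 / (1 − e^(−0.06478×11.0)) = 1 / (1 − 0.4904) = 1.962
Loading dose = maintenance dose × R = 42.9 × 1.962 ≈ 84.2 mg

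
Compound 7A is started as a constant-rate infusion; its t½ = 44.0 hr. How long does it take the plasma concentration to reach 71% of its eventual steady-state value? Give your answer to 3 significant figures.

78.6 hours

k = ln 2 / 44.0 = 0.01575 hr⁻¹
f = 1 − e^(−kt)  ⇒  t = −ln(1 − f) / k
t = −ln(1 − 0.71) / 0.01575 = 1.238 / 0.01575 ≈ 78.6 hours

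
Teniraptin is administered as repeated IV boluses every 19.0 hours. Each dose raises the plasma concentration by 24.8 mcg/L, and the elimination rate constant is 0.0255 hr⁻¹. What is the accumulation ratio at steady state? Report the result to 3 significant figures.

2.60

Fraction remaining after one interval: e^(−kτ) = e^(−0.02550 × 19.0) = 0.6160
R = 1 / (1 − 0.6160) = 1 / 0.3840 ≈ 2.60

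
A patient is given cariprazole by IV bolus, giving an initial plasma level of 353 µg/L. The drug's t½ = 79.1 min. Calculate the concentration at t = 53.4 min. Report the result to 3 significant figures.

k = ln 2 / 79.1 = 0.008763 min⁻¹
53.4 min is 0.6751 half-lives, so C = 353 × (1/2)^0.6751 = 353 × 0.6263 ≈ 221 µg/L

221 µg/L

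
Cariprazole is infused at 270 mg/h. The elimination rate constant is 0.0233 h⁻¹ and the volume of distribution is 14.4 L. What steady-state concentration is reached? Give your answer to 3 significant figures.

CL = k · V = 0.0233 × 14.4 = 0.3355 L/h
Css = rate / CL = 270 / 0.3355 ≈ 805 mg/L

805 mg/L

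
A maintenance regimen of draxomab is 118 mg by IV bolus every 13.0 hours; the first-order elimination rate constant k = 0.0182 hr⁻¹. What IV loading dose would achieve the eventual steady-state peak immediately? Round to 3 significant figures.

560 mg

Accumulation ratio R = 1 / (1 − e^(−kτ)) = 1 / (1 − e^(−0.01820×13.0)) = 1 / (1 − 0.7893) = 4.746
Loading dose = maintenance dose × R = 118 × 4.746 ≈ 560 mg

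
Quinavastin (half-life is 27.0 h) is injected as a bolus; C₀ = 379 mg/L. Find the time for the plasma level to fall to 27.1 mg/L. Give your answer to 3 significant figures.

k = ln 2 / 27.0 = 0.02567 h⁻¹
C(t) = C₀ e^(−kt)  ⇒  t = ln(C₀/C) / k
t = ln(379/27.1) / 0.02567 = 2.638 / 0.02567 ≈ 103 hours

103 hours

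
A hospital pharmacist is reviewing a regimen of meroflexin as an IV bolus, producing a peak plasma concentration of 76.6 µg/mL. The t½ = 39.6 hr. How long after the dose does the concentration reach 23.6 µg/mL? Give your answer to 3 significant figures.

67.3 hours

k = ln 2 / 39.6 = 0.01750 hr⁻¹
C(t) = C₀ e^(−kt)  ⇒  t = ln(C₀/C) / k
t = ln(76.6/23.6) / 0.01750 = 1.177 / 0.01750 ≈ 67.3 hours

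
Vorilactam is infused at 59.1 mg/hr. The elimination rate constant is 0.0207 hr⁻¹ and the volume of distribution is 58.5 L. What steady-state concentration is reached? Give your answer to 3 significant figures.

CL = k · V = 0.0207 × 58.5 = 1.211 L/hr
Css = rate / CL = 59.1 / 1.211 ≈ 48.8 mg/L

48.8 mg/L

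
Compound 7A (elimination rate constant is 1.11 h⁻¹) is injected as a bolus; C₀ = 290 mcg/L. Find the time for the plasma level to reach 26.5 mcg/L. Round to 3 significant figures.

2.16 hours

C(t) = C₀ e^(−kt)  ⇒  t = ln(C₀/C) / k
t = ln(290/26.5) / 1.110 = 2.393 / 1.110 ≈ 2.16 hours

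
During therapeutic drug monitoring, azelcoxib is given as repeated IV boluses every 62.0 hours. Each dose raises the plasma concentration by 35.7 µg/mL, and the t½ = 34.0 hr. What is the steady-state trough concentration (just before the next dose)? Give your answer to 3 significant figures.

k = ln 2 / 34.0 = 0.02039 hr⁻¹
Fraction remaining after one interval: e^(−kτ) = e^(−0.02039 × 62.0) = 0.2825
R = 1 / (1 − 0.2825) = 1.394
Css,max = 35.7 × 1.394 = 49.76 µg/mL
Css,min = Css,max × e^(−kτ) = 49.76 × 0.2825 ≈ 14.1 µg/mL

14.1 µg/mL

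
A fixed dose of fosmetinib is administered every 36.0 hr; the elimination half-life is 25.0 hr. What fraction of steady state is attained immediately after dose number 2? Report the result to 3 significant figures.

0.864

k = ln 2 / 25.0 = 0.02773 hr⁻¹
f_n = 1 − e^(−nkτ) = 1 − e^(−2 × 0.02773 × 36.0) = 1 − e^(−1.996) = 1 − 0.1358 ≈ 0.864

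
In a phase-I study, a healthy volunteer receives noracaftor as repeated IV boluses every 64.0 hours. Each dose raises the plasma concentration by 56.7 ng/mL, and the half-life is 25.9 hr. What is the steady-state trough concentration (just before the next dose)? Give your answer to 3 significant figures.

12.5 ng/mL

k = ln 2 / 25.9 = 0.02676 hr⁻¹
Fraction remaining after one interval: e^(−kτ) = e^(−0.02676 × 64.0) = 0.1804
R = 1 / (1 − 0.1804) = 1.220
Css,max = 56.7 × 1.220 = 69.18 ng/mL
Css,min = Css,max × e^(−kτ) = 69.18 × 0.1804 ≈ 12.5 ng/mL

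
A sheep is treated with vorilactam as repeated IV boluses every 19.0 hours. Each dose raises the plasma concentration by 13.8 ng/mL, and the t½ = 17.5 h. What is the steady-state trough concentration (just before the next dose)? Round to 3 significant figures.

12.3 ng/mL

k = ln 2 / 17.5 = 0.03961 h⁻¹
Fraction remaining after one interval: e^(−kτ) = e^(−0.03961 × 19.0) = 0.4712
R = 1 / (1 − 0.4712) = 1.891
Css,max = 13.8 × 1.891 = 26.09 ng/mL
Css,min = Css,max × e^(−kτ) = 26.09 × 0.4712 ≈ 12.3 ng/mL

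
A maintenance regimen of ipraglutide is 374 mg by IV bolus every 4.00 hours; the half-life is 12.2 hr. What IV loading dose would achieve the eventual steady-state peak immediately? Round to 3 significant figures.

k = ln 2 / 12.2 = 0.05682 hr⁻¹
Accumulation ratio R = 1 / (1 − e^(−kτ)) = 1 / (1 − e^(−0.05682×4.00)) = 1 / (1 − 0.7967) = 4.919
Loading dose = maintenance dose × R = 374 × 4.919 ≈ 1840 mg

1840 mg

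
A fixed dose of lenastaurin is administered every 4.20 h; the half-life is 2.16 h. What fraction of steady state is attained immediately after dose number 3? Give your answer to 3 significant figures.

0.982

k = ln 2 / 2.16 = 0.3209 h⁻¹
f_n = 1 − e^(−nkτ) = 1 − e^(−3 × 0.3209 × 4.20) = 1 − e^(−4.043) = 1 − 0.01754 ≈ 0.982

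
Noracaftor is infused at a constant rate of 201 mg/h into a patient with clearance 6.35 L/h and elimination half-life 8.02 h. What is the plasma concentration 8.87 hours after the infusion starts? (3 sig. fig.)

Css = rate / CL = 201 / 6.35 = 31.65 mg/L
k = ln 2 / 8.02 = 0.08643 h⁻¹
C(t) = Css (1 − e^(−kt)) = 31.65 × (1 − e^(−0.7666)) = 31.65 × 0.5354 ≈ 16.9 mg/L

16.9 mg/L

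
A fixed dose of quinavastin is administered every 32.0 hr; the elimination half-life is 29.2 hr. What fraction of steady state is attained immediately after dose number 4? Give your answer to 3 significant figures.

0.952

k = ln 2 / 29.2 = 0.02374 hr⁻¹
f_n = 1 − e^(−nkτ) = 1 − e^(−4 × 0.02374 × 32.0) = 1 − e^(−3.038) = 1 − 0.04791 ≈ 0.952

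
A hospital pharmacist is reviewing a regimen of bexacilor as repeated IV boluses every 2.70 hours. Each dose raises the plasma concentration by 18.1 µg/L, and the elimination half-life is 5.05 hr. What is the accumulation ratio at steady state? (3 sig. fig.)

k = ln 2 / 5.05 = 0.1373 hr⁻¹
Fraction remaining after one interval: e^(−kτ) = e^(−0.1373 × 2.70) = 0.6903
R = 1 / (1 − 0.6903) = 1 / 0.3097 ≈ 3.23

3.23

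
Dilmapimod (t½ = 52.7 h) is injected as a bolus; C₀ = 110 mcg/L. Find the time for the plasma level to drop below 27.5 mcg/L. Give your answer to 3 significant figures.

105 hours

k = ln 2 / 52.7 = 0.01315 h⁻¹
C(t) = C₀ e^(−kt)  ⇒  t = ln(C₀/C) / k
t = ln(110/27.5) / 0.01315 = 1.386 / 0.01315 ≈ 105 hours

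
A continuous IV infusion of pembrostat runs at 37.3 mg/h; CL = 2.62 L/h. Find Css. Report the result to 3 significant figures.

14.2 µg/mL

Css = infusion rate / CL = 37.3 / 2.62 ≈ 14.2 µg/mL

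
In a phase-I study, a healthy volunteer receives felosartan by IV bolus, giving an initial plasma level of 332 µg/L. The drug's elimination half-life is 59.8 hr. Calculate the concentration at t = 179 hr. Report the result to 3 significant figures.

41.7 µg/L

k = ln 2 / 59.8 = 0.01159 hr⁻¹
C(t) = C₀ e^(−kt) = 332 × e^(−0.01159 × 179) = 332 × e^(−2.075) = 332 × 0.1256 ≈ 41.7 µg/L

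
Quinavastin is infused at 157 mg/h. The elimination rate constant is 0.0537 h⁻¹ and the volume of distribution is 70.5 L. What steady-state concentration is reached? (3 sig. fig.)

CL = k · V = 0.0537 × 70.5 = 3.786 L/h
Css = rate / CL = 157 / 3.786 ≈ 41.5 µg/mL

41.5 µg/mL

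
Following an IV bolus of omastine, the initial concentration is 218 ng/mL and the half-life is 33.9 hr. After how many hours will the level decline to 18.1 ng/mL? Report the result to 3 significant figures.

122 hours

k = ln 2 / 33.9 = 0.02045 hr⁻¹
C(t) = C₀ e^(−kt)  ⇒  t = ln(C₀/C) / k
t = ln(218/18.1) / 0.02045 = 2.489 / 0.02045 ≈ 122 hours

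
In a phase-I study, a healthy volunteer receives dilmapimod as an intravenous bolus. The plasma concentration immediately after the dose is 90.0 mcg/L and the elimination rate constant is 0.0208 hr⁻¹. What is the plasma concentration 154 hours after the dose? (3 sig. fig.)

C(t) = C₀ e^(−kt) = 90.0 × e^(−0.02080 × 154) = 90.0 × e^(−3.203) = 90.0 × 0.04063 ≈ 3.66 mcg/L

3.66 mcg/L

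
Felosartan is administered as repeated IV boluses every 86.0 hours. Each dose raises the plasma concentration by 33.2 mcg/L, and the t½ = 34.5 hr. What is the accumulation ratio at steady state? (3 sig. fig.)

1.22

k = ln 2 / 34.5 = 0.02009 hr⁻¹
Fraction remaining after one interval: e^(−kτ) = e^(−0.02009 × 86.0) = 0.1777
R = 1 / (1 − 0.1777) = 1 / 0.8223 ≈ 1.22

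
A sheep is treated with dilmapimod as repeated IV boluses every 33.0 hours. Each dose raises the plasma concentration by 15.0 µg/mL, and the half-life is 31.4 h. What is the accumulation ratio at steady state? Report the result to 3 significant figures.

1.93

k = ln 2 / 31.4 = 0.02207 h⁻¹
Fraction remaining after one interval: e^(−kτ) = e^(−0.02207 × 33.0) = 0.4826
R = 1 / (1 − 0.4826) = 1 / 0.5174 ≈ 1.93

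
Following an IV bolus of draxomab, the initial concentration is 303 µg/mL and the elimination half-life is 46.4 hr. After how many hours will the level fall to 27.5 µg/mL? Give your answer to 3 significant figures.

k = ln 2 / 46.4 = 0.01494 hr⁻¹
C(t) = C₀ e^(−kt)  ⇒  t = ln(C₀/C) / k
t = ln(303/27.5) / 0.01494 = 2.400 / 0.01494 ≈ 161 hours

161 hours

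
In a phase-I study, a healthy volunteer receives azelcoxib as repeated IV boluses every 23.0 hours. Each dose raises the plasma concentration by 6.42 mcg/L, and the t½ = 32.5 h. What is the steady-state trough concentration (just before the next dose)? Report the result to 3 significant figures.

k = ln 2 / 32.5 = 0.02133 h⁻¹
Fraction remaining after one interval: e^(−kτ) = e^(−0.02133 × 23.0) = 0.6123
R = 1 / (1 − 0.6123) = 2.579
Css,max = 6.42 × 2.579 = 16.56 mcg/L
Css,min = Css,max × e^(−kτ) = 16.56 × 0.6123 ≈ 10.1 mcg/L

10.1 mcg/L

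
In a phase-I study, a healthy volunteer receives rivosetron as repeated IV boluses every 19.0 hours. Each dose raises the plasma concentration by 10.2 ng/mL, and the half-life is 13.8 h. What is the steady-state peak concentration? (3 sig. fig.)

k = ln 2 / 13.8 = 0.05023 h⁻¹
Fraction remaining after one interval: e^(−kτ) = e^(−0.05023 × 19.0) = 0.3851
R = 1 / (1 − 0.3851) = 1.626
Css,max = 10.2 × 1.626 ≈ 16.6 ng/mL

16.6 ng/mL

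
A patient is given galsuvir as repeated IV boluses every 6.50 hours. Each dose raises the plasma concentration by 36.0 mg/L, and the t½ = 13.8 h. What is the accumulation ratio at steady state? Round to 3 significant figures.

k = ln 2 / 13.8 = 0.05023 h⁻¹
Fraction remaining after one interval: e^(−kτ) = e^(−0.05023 × 6.50) = 0.7215
R = 1 / (1 − 0.7215) = 1 / 0.2785 ≈ 3.59

3.59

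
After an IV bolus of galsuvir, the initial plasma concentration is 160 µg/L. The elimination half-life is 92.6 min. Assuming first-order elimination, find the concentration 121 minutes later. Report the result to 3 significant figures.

k = ln 2 / 92.6 = 0.007485 min⁻¹
C(t) = C₀ e^(−kt) = 160 × e^(−0.007485 × 121) = 160 × e^(−0.9057) = 160 × 0.4042 ≈ 64.7 µg/L

64.7 µg/L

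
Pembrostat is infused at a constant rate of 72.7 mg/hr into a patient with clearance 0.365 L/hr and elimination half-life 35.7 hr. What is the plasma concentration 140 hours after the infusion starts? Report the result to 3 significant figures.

Css = rate / CL = 72.7 / 0.365 = 199.2 µg/mL
k = ln 2 / 35.7 = 0.01942 hr⁻¹
C(t) = Css (1 − e^(−kt)) = 199.2 × (1 − e^(−2.718)) = 199.2 × 0.9340 ≈ 186 µg/mL

186 µg/mL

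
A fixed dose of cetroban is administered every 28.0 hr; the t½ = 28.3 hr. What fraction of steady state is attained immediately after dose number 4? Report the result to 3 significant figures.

k = ln 2 / 28.3 = 0.02449 hr⁻¹
f_n = 1 − e^(−nkτ) = 1 − e^(−4 × 0.02449 × 28.0) = 1 − e^(−2.743) = 1 − 0.06436 ≈ 0.936

0.936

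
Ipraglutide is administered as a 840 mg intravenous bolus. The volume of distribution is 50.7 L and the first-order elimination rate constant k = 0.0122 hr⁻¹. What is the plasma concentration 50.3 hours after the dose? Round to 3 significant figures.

C₀ = dose / V = 840 / 50.7 = 16.57 µg/mL
C(t) = C₀ e^(−kt) = 16.57 × e^(−0.01220 × 50.3) = 16.57 × e^(−0.6137) = 16.57 × 0.5414 ≈ 8.97 µg/mL

8.97 µg/mL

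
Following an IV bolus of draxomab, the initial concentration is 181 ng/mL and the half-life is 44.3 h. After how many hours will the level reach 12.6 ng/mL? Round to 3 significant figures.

170 hours

k = ln 2 / 44.3 = 0.01565 h⁻¹
C(t) = C₀ e^(−kt)  ⇒  t = ln(C₀/C) / k
t = ln(181/12.6) / 0.01565 = 2.665 / 0.01565 ≈ 170 hours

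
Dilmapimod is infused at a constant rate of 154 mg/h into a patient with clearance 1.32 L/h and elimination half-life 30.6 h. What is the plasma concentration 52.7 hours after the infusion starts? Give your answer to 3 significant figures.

Css = rate / CL = 154 / 1.32 = 116.7 µg/mL
k = ln 2 / 30.6 = 0.02265 h⁻¹
C(t) = Css (1 − e^(−kt)) = 116.7 × (1 − e^(−1.194)) = 116.7 × 0.6969 ≈ 81.3 µg/mL

81.3 µg/mL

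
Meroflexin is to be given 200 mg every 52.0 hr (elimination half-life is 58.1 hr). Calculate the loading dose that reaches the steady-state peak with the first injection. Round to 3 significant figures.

k = ln 2 / 58.1 = 0.01193 hr⁻¹
Accumulation ratio R = 1 / (1 − e^(−kτ)) = 1 / (1 − e^(−0.01193×52.0)) = 1 / (1 − 0.5377) = 2.163
Loading dose = maintenance dose × R = 200 × 2.163 ≈ 433 mg

433 mg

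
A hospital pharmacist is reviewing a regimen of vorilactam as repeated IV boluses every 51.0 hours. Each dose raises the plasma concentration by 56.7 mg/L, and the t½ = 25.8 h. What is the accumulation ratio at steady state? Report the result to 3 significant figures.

1.34

k = ln 2 / 25.8 = 0.02687 h⁻¹
Fraction remaining after one interval: e^(−kτ) = e^(−0.02687 × 51.0) = 0.2541
R = 1 / (1 − 0.2541) = 1 / 0.7459 ≈ 1.34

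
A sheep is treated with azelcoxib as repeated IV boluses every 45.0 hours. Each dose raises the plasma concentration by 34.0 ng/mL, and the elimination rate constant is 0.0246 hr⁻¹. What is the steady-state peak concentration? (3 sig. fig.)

Fraction remaining after one interval: e^(−kτ) = e^(−0.02460 × 45.0) = 0.3305
R = 1 / (1 − 0.3305) = 1.494
Css,max = 34.0 × 1.494 ≈ 50.8 ng/mL

50.8 ng/mL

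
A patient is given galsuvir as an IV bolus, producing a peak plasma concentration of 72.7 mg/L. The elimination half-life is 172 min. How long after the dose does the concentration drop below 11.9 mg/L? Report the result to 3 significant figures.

k = ln 2 / 172 = 0.004030 min⁻¹
C(t) = C₀ e^(−kt)  ⇒  t = ln(C₀/C) / k
t = ln(72.7/11.9) / 0.004030 = 1.810 / 0.004030 ≈ 449 minutes

449 minutes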